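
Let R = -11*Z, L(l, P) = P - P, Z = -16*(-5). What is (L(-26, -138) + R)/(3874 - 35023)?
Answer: 880/31149 ≈ 0.028251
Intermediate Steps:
Z = 80
L(l, P) = 0
R = -880 (R = -11*80 = -880)
(L(-26, -138) + R)/(3874 - 35023) = (0 - 880)/(3874 - 35023) = -880/(-31149) = -880*(-1/31149) = 880/31149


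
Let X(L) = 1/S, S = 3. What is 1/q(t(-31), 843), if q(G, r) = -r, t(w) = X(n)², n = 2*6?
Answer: -1/843 ≈ -0.0011862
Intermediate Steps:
n = 12
X(L) = ⅓ (X(L) = 1/3 = ⅓)
t(w) = ⅑ (t(w) = (⅓)² = ⅑)
1/q(t(-31), 843) = 1/(-1*843) = 1/(-843) = -1/843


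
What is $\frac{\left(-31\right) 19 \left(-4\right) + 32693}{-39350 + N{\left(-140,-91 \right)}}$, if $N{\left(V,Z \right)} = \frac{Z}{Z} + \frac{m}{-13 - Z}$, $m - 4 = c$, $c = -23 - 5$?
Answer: $- \frac{455637}{511541} \approx -0.89071$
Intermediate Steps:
$c = -28$ ($c = -23 - 5 = -28$)
$m = -24$ ($m = 4 - 28 = -24$)
$N{\left(V,Z \right)} = 1 - \frac{24}{-13 - Z}$ ($N{\left(V,Z \right)} = \frac{Z}{Z} - \frac{24}{-13 - Z} = 1 - \frac{24}{-13 - Z}$)
$\frac{\left(-31\right) 19 \left(-4\right) + 32693}{-39350 + N{\left(-140,-91 \right)}} = \frac{\left(-31\right) 19 \left(-4\right) + 32693}{-39350 + \frac{37 - 91}{13 - 91}} = \frac{\left(-589\right) \left(-4\right) + 32693}{-39350 + \frac{1}{-78} \left(-54\right)} = \frac{2356 + 32693}{-39350 - - \frac{9}{13}} = \frac{35049}{-39350 + \frac{9}{13}} = \frac{35049}{- \frac{511541}{13}} = 35049 \left(- \frac{13}{511541}\right) = - \frac{455637}{511541}$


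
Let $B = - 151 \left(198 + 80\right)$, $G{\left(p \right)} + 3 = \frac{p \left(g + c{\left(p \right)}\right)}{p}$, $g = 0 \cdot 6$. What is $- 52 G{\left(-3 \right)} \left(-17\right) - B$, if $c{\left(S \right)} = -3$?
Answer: $36674$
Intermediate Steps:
$g = 0$
$G{\left(p \right)} = -6$ ($G{\left(p \right)} = -3 + \frac{p \left(0 - 3\right)}{p} = -3 + \frac{p \left(-3\right)}{p} = -3 + \frac{\left(-3\right) p}{p} = -3 - 3 = -6$)
$B = -41978$ ($B = \left(-151\right) 278 = -41978$)
$- 52 G{\left(-3 \right)} \left(-17\right) - B = \left(-52\right) \left(-6\right) \left(-17\right) - -41978 = 312 \left(-17\right) + 41978 = -5304 + 41978 = 36674$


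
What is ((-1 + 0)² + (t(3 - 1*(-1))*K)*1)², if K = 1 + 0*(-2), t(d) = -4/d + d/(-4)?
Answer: 1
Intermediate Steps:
t(d) = -4/d - d/4 (t(d) = -4/d + d*(-¼) = -4/d - d/4)
K = 1 (K = 1 + 0 = 1)
((-1 + 0)² + (t(3 - 1*(-1))*K)*1)² = ((-1 + 0)² + ((-4/(3 - 1*(-1)) - (3 - 1*(-1))/4)*1)*1)² = ((-1)² + ((-4/(3 + 1) - (3 + 1)/4)*1)*1)² = (1 + ((-4/4 - ¼*4)*1)*1)² = (1 + ((-4*¼ - 1)*1)*1)² = (1 + ((-1 - 1)*1)*1)² = (1 - 2*1*1)² = (1 - 2*1)² = (1 - 2)² = (-1)² = 1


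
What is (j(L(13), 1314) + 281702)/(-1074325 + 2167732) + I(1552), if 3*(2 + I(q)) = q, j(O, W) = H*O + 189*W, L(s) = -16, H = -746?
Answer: 188003686/364469 ≈ 515.83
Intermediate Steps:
j(O, W) = -746*O + 189*W
I(q) = -2 + q/3
(j(L(13), 1314) + 281702)/(-1074325 + 2167732) + I(1552) = ((-746*(-16) + 189*1314) + 281702)/(-1074325 + 2167732) + (-2 + (⅓)*1552) = ((11936 + 248346) + 281702)/1093407 + (-2 + 1552/3) = (260282 + 281702)*(1/1093407) + 1546/3 = 541984*(1/1093407) + 1546/3 = 541984/1093407 + 1546/3 = 188003686/364469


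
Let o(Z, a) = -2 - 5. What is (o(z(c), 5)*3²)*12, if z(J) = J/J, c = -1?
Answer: -756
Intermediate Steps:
z(J) = 1
o(Z, a) = -7
(o(z(c), 5)*3²)*12 = -7*3²*12 = -7*9*12 = -63*12 = -756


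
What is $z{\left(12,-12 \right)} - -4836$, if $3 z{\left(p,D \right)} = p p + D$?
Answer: $4880$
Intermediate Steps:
$z{\left(p,D \right)} = \frac{D}{3} + \frac{p^{2}}{3}$ ($z{\left(p,D \right)} = \frac{p p + D}{3} = \frac{p^{2} + D}{3} = \frac{D + p^{2}}{3} = \frac{D}{3} + \frac{p^{2}}{3}$)
$z{\left(12,-12 \right)} - -4836 = \left(\frac{1}{3} \left(-12\right) + \frac{12^{2}}{3}\right) - -4836 = \left(-4 + \frac{1}{3} \cdot 144\right) + 4836 = \left(-4 + 48\right) + 4836 = 44 + 4836 = 4880$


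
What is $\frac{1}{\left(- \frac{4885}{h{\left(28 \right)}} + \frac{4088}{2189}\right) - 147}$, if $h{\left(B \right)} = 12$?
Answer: $- \frac{26268}{14505605} \approx -0.0018109$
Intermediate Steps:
$\frac{1}{\left(- \frac{4885}{h{\left(28 \right)}} + \frac{4088}{2189}\right) - 147} = \frac{1}{\left(- \frac{4885}{12} + \frac{4088}{2189}\right) - 147} = \frac{1}{- \frac{10644209}{26268} - 147} = \frac{1}{- \frac{14505605}{26268}} = - \frac{26268}{14505605}$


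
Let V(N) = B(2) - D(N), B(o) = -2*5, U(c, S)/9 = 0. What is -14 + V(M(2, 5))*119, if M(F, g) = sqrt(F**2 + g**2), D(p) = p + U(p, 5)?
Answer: -1204 - 119*sqrt(29) ≈ -1844.8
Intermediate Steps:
U(c, S) = 0 (U(c, S) = 9*0 = 0)
B(o) = -10
D(p) = p (D(p) = p + 0 = p)
V(N) = -10 - N
-14 + V(M(2, 5))*119 = -14 + (-10 - sqrt(2**2 + 5**2))*119 = -14 + (-10 - sqrt(4 + 25))*119 = -14 + (-10 - sqrt(29))*119 = -14 + (-1190 - 119*sqrt(29)) = -1204 - 119*sqrt(29)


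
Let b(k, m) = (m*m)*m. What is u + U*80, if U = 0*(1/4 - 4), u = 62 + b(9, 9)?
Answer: 791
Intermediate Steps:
b(k, m) = m³ (b(k, m) = m²*m = m³)
u = 791 (u = 62 + 9³ = 62 + 729 = 791)
U = 0 (U = 0*(¼ - 4) = 0*(-15/4) = 0)
u + U*80 = 791 + 0*80 = 791 + 0 = 791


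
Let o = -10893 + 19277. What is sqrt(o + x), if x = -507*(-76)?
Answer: 2*sqrt(11729) ≈ 216.60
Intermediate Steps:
x = 38532
o = 8384
sqrt(o + x) = sqrt(8384 + 38532) = sqrt(46916) = 2*sqrt(11729)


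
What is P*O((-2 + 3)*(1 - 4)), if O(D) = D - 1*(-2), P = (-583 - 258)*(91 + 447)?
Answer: 452458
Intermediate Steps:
P = -452458 (P = -841*538 = -452458)
O(D) = 2 + D (O(D) = D + 2 = 2 + D)
P*O((-2 + 3)*(1 - 4)) = -452458*(2 + (-2 + 3)*(1 - 4)) = -452458*(2 + 1*(-3)) = -452458*(2 - 3) = -452458*(-1) = 452458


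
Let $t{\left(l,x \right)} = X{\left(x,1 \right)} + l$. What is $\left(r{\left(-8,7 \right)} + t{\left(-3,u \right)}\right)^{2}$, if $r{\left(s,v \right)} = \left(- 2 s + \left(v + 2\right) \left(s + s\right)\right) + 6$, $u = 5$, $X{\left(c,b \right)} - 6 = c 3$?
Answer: $10816$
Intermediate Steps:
$X{\left(c,b \right)} = 6 + 3 c$ ($X{\left(c,b \right)} = 6 + c 3 = 6 + 3 c$)
$t{\left(l,x \right)} = 6 + l + 3 x$ ($t{\left(l,x \right)} = \left(6 + 3 x\right) + l = 6 + l + 3 x$)
$r{\left(s,v \right)} = 6 - 2 s + 2 s \left(2 + v\right)$ ($r{\left(s,v \right)} = \left(- 2 s + \left(2 + v\right) 2 s\right) + 6 = \left(- 2 s + 2 s \left(2 + v\right)\right) + 6 = 6 - 2 s + 2 s \left(2 + v\right)$)
$\left(r{\left(-8,7 \right)} + t{\left(-3,u \right)}\right)^{2} = \left(\left(6 + 2 \left(-8\right) + 2 \left(-8\right) 7\right) + \left(6 - 3 + 3 \cdot 5\right)\right)^{2} = \left(\left(6 - 16 - 112\right) + \left(6 - 3 + 15\right)\right)^{2} = \left(-122 + 18\right)^{2} = \left(-104\right)^{2} = 10816$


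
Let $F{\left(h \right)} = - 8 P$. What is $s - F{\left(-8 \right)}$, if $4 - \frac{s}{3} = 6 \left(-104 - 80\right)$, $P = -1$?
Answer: $3316$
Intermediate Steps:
$F{\left(h \right)} = 8$ ($F{\left(h \right)} = \left(-8\right) \left(-1\right) = 8$)
$s = 3324$ ($s = 12 - 3 \cdot 6 \left(-104 - 80\right) = 12 - 3 \cdot 6 \left(-184\right) = 12 - -3312 = 12 + 3312 = 3324$)
$s - F{\left(-8 \right)} = 3324 - 8 = 3316$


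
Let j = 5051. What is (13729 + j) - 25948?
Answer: -7168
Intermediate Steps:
(13729 + j) - 25948 = (13729 + 5051) - 25948 = 18780 - 25948 = -7168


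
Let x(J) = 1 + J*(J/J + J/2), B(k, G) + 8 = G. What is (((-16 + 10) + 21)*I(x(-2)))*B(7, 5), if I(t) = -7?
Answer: 315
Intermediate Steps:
B(k, G) = -8 + G
x(J) = 1 + J*(1 + J/2) (x(J) = 1 + J*(1 + J*(½)) = 1 + J*(1 + J/2))
(((-16 + 10) + 21)*I(x(-2)))*B(7, 5) = (((-16 + 10) + 21)*(-7))*(-8 + 5) = ((-6 + 21)*(-7))*(-3) = (15*(-7))*(-3) = -105*(-3) = 315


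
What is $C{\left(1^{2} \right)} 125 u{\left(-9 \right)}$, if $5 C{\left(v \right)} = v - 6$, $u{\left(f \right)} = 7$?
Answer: $-875$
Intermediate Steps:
$C{\left(v \right)} = - \frac{6}{5} + \frac{v}{5}$ ($C{\left(v \right)} = \frac{v - 6}{5} = \frac{-6 + v}{5} = - \frac{6}{5} + \frac{v}{5}$)
$C{\left(1^{2} \right)} 125 u{\left(-9 \right)} = \left(- \frac{6}{5} + \frac{1^{2}}{5}\right) 125 \cdot 7 = \left(- \frac{6}{5} + \frac{1}{5} \cdot 1\right) 125 \cdot 7 = \left(- \frac{6}{5} + \frac{1}{5}\right) 125 \cdot 7 = \left(-1\right) 125 \cdot 7 = \left(-125\right) 7 = -875$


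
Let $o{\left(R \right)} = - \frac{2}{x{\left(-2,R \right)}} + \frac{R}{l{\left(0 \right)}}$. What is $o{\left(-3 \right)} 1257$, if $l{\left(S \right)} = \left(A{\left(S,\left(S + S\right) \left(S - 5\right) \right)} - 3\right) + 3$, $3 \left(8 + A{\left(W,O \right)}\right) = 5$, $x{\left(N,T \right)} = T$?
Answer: $\frac{27235}{19} \approx 1433.4$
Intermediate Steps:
$A{\left(W,O \right)} = - \frac{19}{3}$ ($A{\left(W,O \right)} = -8 + \frac{1}{3} \cdot 5 = -8 + \frac{5}{3} = - \frac{19}{3}$)
$l{\left(S \right)} = - \frac{19}{3}$ ($l{\left(S \right)} = \left(- \frac{19}{3} - 3\right) + 3 = - \frac{28}{3} + 3 = - \frac{19}{3}$)
$o{\left(R \right)} = - \frac{2}{R} - \frac{3 R}{19}$ ($o{\left(R \right)} = - \frac{2}{R} + \frac{R}{- \frac{19}{3}} = - \frac{2}{R} + R \left(- \frac{3}{19}\right) = - \frac{2}{R} - \frac{3 R}{19}$)
$o{\left(-3 \right)} 1257 = \left(- \frac{2}{-3} - - \frac{9}{19}\right) 1257 = \left(\left(-2\right) \left(- \frac{1}{3}\right) + \frac{9}{19}\right) 1257 = \left(\frac{2}{3} + \frac{9}{19}\right) 1257 = \frac{65}{57} \cdot 1257 = \frac{27235}{19}$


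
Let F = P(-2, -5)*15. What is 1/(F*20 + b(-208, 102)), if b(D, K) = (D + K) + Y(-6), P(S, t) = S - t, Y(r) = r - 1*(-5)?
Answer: 1/793 ≈ 0.0012610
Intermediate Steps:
Y(r) = 5 + r (Y(r) = r + 5 = 5 + r)
F = 45 (F = (-2 - 1*(-5))*15 = (-2 + 5)*15 = 3*15 = 45)
b(D, K) = -1 + D + K (b(D, K) = (D + K) + (5 - 6) = (D + K) - 1 = -1 + D + K)
1/(F*20 + b(-208, 102)) = 1/(45*20 + (-1 - 208 + 102)) = 1/(900 - 107) = 1/793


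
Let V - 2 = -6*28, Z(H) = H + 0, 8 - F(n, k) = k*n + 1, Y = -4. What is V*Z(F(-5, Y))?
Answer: 2158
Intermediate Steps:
F(n, k) = 7 - k*n (F(n, k) = 8 - (k*n + 1) = 8 - (1 + k*n) = 8 + (-1 - k*n) = 7 - k*n)
Z(H) = H
V = -166 (V = 2 - 6*28 = 2 - 168 = -166)
V*Z(F(-5, Y)) = -166*(7 - 1*(-4)*(-5)) = -166*(7 - 20) = -166*(-13) = 2158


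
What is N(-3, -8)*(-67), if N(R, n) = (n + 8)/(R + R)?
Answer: 0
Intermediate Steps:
N(R, n) = (8 + n)/(2*R) (N(R, n) = (8 + n)/((2*R)) = (8 + n)*(1/(2*R)) = (8 + n)/(2*R))
N(-3, -8)*(-67) = ((½)*(8 - 8)/(-3))*(-67) = ((½)*(-⅓)*0)*(-67) = 0*(-67) = 0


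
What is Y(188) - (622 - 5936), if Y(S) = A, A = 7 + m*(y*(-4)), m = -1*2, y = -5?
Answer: 5281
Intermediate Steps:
m = -2
A = -33 (A = 7 - (-10)*(-4) = 7 - 2*20 = 7 - 40 = -33)
Y(S) = -33
Y(188) - (622 - 5936) = -33 - (622 - 5936) = -33 - 1*(-5314) = -33 + 5314 = 5281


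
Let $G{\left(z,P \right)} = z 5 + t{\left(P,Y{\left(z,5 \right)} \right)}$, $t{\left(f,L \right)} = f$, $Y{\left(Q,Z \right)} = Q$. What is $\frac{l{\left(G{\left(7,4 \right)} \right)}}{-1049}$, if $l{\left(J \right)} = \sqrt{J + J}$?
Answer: $- \frac{\sqrt{78}}{1049} \approx -0.0084192$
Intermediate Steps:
$G{\left(z,P \right)} = P + 5 z$ ($G{\left(z,P \right)} = z 5 + P = 5 z + P = P + 5 z$)
$l{\left(J \right)} = \sqrt{2} \sqrt{J}$ ($l{\left(J \right)} = \sqrt{2 J} = \sqrt{2} \sqrt{J}$)
$\frac{l{\left(G{\left(7,4 \right)} \right)}}{-1049} = \frac{\sqrt{2} \sqrt{4 + 5 \cdot 7}}{-1049} = \sqrt{2} \sqrt{4 + 35} \left(- \frac{1}{1049}\right) = \sqrt{2} \sqrt{39} \left(- \frac{1}{1049}\right) = \sqrt{78} \left(- \frac{1}{1049}\right) = - \frac{\sqrt{78}}{1049}$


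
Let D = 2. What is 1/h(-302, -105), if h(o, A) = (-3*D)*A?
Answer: 1/630 ≈ 0.0015873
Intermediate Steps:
h(o, A) = -6*A (h(o, A) = (-3*2)*A = -6*A)
1/h(-302, -105) = 1/(-6*(-105)) = 1/630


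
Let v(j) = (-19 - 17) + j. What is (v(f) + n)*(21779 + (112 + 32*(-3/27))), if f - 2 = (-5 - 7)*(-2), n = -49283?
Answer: -1078897799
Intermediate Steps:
f = 26 (f = 2 + (-5 - 7)*(-2) = 2 - 12*(-2) = 2 + 24 = 26)
v(j) = -36 + j
(v(f) + n)*(21779 + (112 + 32*(-3/27))) = ((-36 + 26) - 49283)*(21779 + (112 + 32*(-3/27))) = (-10 - 49283)*(21779 + (112 + 32*(-3*1/27))) = -49293*(21779 + (112 + 32*(-⅑))) = -49293*(21779 + (112 - 32/9)) = -49293*(21779 + 976/9) = -49293*196987/9 = -1078897799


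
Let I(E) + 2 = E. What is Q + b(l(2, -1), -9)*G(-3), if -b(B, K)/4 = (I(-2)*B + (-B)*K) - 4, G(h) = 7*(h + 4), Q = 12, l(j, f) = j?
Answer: -156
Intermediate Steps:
G(h) = 28 + 7*h (G(h) = 7*(4 + h) = 28 + 7*h)
I(E) = -2 + E
b(B, K) = 16 + 16*B + 4*B*K (b(B, K) = -4*(((-2 - 2)*B + (-B)*K) - 4) = -4*((-4*B - B*K) - 4) = -4*(-4 - 4*B - B*K) = 16 + 16*B + 4*B*K)
Q + b(l(2, -1), -9)*G(-3) = 12 + (16 + 16*2 + 4*2*(-9))*(28 + 7*(-3)) = 12 + (16 + 32 - 72)*(28 - 21) = 12 - 24*7 = 12 - 168 = -156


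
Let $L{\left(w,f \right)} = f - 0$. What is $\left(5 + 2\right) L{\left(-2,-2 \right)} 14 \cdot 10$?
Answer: $-1960$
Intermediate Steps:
$L{\left(w,f \right)} = f$ ($L{\left(w,f \right)} = f + 0 = f$)
$\left(5 + 2\right) L{\left(-2,-2 \right)} 14 \cdot 10 = \left(5 + 2\right) \left(-2\right) 14 \cdot 10 = 7 \left(-2\right) 14 \cdot 10 = \left(-14\right) 14 \cdot 10 = \left(-196\right) 10 = -1960$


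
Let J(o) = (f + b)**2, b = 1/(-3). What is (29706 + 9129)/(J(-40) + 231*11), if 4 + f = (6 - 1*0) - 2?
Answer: 69903/4574 ≈ 15.283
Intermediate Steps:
b = -1/3 ≈ -0.33333
f = 0 (f = -4 + ((6 - 1*0) - 2) = -4 + ((6 + 0) - 2) = -4 + (6 - 2) = -4 + 4 = 0)
J(o) = 1/9 (J(o) = (0 - 1/3)**2 = (-1/3)**2 = 1/9)
(29706 + 9129)/(J(-40) + 231*11) = (29706 + 9129)/(1/9 + 231*11) = 38835/(1/9 + 2541) = 38835/(22870/9) = 38835*(9/22870) = 69903/4574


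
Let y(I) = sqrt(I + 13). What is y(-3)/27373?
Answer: sqrt(10)/27373 ≈ 0.00011553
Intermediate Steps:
y(I) = sqrt(13 + I)
y(-3)/27373 = sqrt(13 - 3)/27373 = sqrt(10)*(1/27373) = sqrt(10)/27373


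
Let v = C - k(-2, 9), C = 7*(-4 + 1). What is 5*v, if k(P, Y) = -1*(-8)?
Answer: -145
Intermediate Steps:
k(P, Y) = 8
C = -21 (C = 7*(-3) = -21)
v = -29 (v = -21 - 1*8 = -21 - 8 = -29)
5*v = 5*(-29) = -145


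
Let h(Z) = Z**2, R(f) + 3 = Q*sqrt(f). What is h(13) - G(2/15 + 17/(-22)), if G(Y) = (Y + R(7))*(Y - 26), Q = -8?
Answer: 7846109/108900 - 35164*sqrt(7)/165 ≈ -491.80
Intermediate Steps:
R(f) = -3 - 8*sqrt(f)
G(Y) = (-26 + Y)*(-3 + Y - 8*sqrt(7)) (G(Y) = (Y + (-3 - 8*sqrt(7)))*(Y - 26) = (-3 + Y - 8*sqrt(7))*(-26 + Y) = (-26 + Y)*(-3 + Y - 8*sqrt(7)))
h(13) - G(2/15 + 17/(-22)) = 13**2 - (78 + (2/15 + 17/(-22))**2 - 29*(2/15 + 17/(-22)) + 208*sqrt(7) - 8*(2/15 + 17/(-22))*sqrt(7)) = 169 - (78 + (2*(1/15) + 17*(-1/22))**2 - 29*(2*(1/15) + 17*(-1/22)) + 208*sqrt(7) - 8*(2*(1/15) + 17*(-1/22))*sqrt(7)) = 169 - (78 + (2/15 - 17/22)**2 - 29*(2/15 - 17/22) + 208*sqrt(7) - 8*(2/15 - 17/22)*sqrt(7)) = 169 - (78 + (-211/330)**2 - 29*(-211/330) + 208*sqrt(7) - 8*(-211/330)*sqrt(7)) = 169 - (78 + 44521/108900 + 6119/330 + 208*sqrt(7) + 844*sqrt(7)/165) = 169 - (10557991/108900 + 35164*sqrt(7)/165) = 169 + (-10557991/108900 - 35164*sqrt(7)/165) = 7846109/108900 - 35164*sqrt(7)/165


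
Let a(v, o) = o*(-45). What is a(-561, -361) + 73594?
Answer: 89839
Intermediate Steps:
a(v, o) = -45*o
a(-561, -361) + 73594 = -45*(-361) + 73594 = 16245 + 73594 = 89839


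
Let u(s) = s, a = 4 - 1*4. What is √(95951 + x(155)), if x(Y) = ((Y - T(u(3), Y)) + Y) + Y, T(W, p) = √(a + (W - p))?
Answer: √(96416 - 2*I*√38) ≈ 310.51 - 0.02*I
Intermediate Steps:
a = 0 (a = 4 - 4 = 0)
T(W, p) = √(W - p) (T(W, p) = √(0 + (W - p)) = √(W - p))
x(Y) = -√(3 - Y) + 3*Y (x(Y) = ((Y - √(3 - Y)) + Y) + Y = (-√(3 - Y) + 2*Y) + Y = -√(3 - Y) + 3*Y)
√(95951 + x(155)) = √(95951 + (-√(3 - 1*155) + 3*155)) = √(95951 + (-√(3 - 155) + 465)) = √(95951 + (-√(-152) + 465)) = √(95951 + (-2*I*√38 + 465)) = √(95951 + (465 - 2*I*√38)) = √(96416 - 2*I*√38)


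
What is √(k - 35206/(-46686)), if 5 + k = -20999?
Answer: I*√11444577304767/23343 ≈ 144.93*I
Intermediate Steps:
k = -21004 (k = -5 - 20999 = -21004)
√(k - 35206/(-46686)) = √(-21004 - 35206/(-46686)) = √(-21004 - 35206*(-1/46686)) = √(-21004 + 17603/23343) = √(-490278769/23343) = I*√11444577304767/23343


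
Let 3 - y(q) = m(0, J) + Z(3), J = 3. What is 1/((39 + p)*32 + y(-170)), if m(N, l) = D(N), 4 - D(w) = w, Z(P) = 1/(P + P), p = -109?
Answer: -6/13447 ≈ -0.00044620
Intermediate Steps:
Z(P) = 1/(2*P)
D(w) = 4 - w
m(N, l) = 4 - N
y(q) = -7/6 (y(q) = 3 - ((4 - 1*0) + (1/2)/3) = 3 - ((4 + 0) + (1/2)*(1/3)) = 3 - (4 + 1/6) = 3 - 1*25/6 = 3 - 25/6 = -7/6)
1/((39 + p)*32 + y(-170)) = 1/((39 - 109)*32 - 7/6) = 1/(-70*32 - 7/6) = 1/(-2240 - 7/6) = 1/(-13447/6) = -6/13447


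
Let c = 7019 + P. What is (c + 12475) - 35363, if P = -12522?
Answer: -28391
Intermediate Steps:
c = -5503 (c = 7019 - 12522 = -5503)
(c + 12475) - 35363 = (-5503 + 12475) - 35363 = 6972 - 35363 = -28391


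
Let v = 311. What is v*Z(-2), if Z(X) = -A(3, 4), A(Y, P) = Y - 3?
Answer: 0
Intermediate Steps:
A(Y, P) = -3 + Y
Z(X) = 0 (Z(X) = -(-3 + 3) = -1*0 = 0)
v*Z(-2) = 311*0 = 0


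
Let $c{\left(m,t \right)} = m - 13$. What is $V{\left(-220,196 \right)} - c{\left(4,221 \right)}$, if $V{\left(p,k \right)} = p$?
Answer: $-211$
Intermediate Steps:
$c{\left(m,t \right)} = -13 + m$
$V{\left(-220,196 \right)} - c{\left(4,221 \right)} = -220 - \left(-13 + 4\right) = -220 - -9 = -220 + 9 = -211$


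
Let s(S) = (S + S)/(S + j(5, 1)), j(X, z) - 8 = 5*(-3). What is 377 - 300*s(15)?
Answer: -748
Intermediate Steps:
j(X, z) = -7 (j(X, z) = 8 + 5*(-3) = 8 - 15 = -7)
s(S) = 2*S/(-7 + S) (s(S) = (S + S)/(S - 7) = (2*S)/(-7 + S) = 2*S/(-7 + S))
377 - 300*s(15) = 377 - 600*15/(-7 + 15) = 377 - 600*15/8 = 377 - 300*15/4 = 377 - 1125 = -748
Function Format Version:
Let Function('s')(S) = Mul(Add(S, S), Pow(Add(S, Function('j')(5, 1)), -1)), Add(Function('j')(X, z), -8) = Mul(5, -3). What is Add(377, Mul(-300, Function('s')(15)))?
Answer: -748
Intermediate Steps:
Function('j')(X, z) = -7 (Function('j')(X, z) = Add(8, Mul(5, -3)) = Add(8, -15) = -7)
Function('s')(S) = Mul(2, S, Pow(Add(-7, S), -1)) (Function('s')(S) = Mul(Add(S, S), Pow(Add(S, -7), -1)) = Mul(Mul(2, S), Pow(Add(-7, S), -1)) = Mul(2, S, Pow(Add(-7, S), -1)))
Add(377, Mul(-300, Function('s')(15))) = Add(377, Mul(-300, Mul(2, 15, Pow(Add(-7, 15), -1)))) = Add(377, Mul(-300, Mul(2, 15, Pow(8, -1)))) = Add(377, Mul(-300, Mul(2, 15, Rational(1, 8)))) = Add(377, Mul(-300, Rational(15, 4))) = Add(377, -1125) = -748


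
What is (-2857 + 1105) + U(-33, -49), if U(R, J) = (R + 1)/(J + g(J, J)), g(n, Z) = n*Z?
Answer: -257546/147 ≈ -1752.0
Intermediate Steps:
g(n, Z) = Z*n
U(R, J) = (1 + R)/(J + J²) (U(R, J) = (R + 1)/(J + J*J) = (1 + R)/(J + J²))
(-2857 + 1105) + U(-33, -49) = (-2857 + 1105) + (1 - 33)/((-49)*(1 - 49)) = -1752 - 1/49*(-32)/(-48) = -1752 - 1/49*(-1/48)*(-32) = -1752 - 2/147 = -257546/147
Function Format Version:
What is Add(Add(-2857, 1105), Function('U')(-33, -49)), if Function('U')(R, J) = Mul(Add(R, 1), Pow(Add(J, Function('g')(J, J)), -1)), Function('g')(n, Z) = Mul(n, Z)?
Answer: Rational(-257546, 147) ≈ -1752.0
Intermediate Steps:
Function('g')(n, Z) = Mul(Z, n)
Function('U')(R, J) = Mul(Pow(Add(J, Pow(J, 2)), -1), Add(1, R)) (Function('U')(R, J) = Mul(Add(R, 1), Pow(Add(J, Mul(J, J)), -1)) = Mul(Add(1, R), Pow(Add(J, Pow(J, 2)), -1)) = Mul(Pow(Add(J, Pow(J, 2)), -1), Add(1, R)))
Add(Add(-2857, 1105), Function('U')(-33, -49)) = Add(Add(-2857, 1105), Mul(Pow(-49, -1), Pow(Add(1, -49), -1), Add(1, -33))) = Add(-1752, Mul(Rational(-1, 49), Pow(-48, -1), -32)) = Add(-1752, Mul(Rational(-1, 49), Rational(-1, 48), -32)) = Add(-1752, Rational(-2, 147)) = Rational(-257546, 147)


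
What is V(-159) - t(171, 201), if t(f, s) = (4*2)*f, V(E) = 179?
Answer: -1189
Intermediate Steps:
t(f, s) = 8*f
V(-159) - t(171, 201) = 179 - 8*171 = 179 - 1*1368 = 179 - 1368 = -1189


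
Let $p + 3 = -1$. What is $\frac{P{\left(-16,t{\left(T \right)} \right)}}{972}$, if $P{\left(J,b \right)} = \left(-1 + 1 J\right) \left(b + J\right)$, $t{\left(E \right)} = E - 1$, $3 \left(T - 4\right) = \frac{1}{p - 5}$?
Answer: $\frac{1496}{6561} \approx 0.22801$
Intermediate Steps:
$p = -4$ ($p = -3 - 1 = -4$)
$T = \frac{107}{27}$ ($T = 4 + \frac{1}{3 \left(-4 - 5\right)} = 4 + \frac{1}{3 \left(-9\right)} = 4 + \frac{1}{3} \left(- \frac{1}{9}\right) = 4 - \frac{1}{27} = \frac{107}{27} \approx 3.963$)
$t{\left(E \right)} = -1 + E$
$P{\left(J,b \right)} = \left(-1 + J\right) \left(J + b\right)$
$\frac{P{\left(-16,t{\left(T \right)} \right)}}{972} = \frac{\left(-16\right)^{2} - -16 - \left(-1 + \frac{107}{27}\right) - 16 \left(-1 + \frac{107}{27}\right)}{972} = \left(256 + 16 - \frac{80}{27} - \frac{1280}{27}\right) \frac{1}{972} = \frac{5984}{27} \cdot \frac{1}{972} = \frac{1496}{6561}$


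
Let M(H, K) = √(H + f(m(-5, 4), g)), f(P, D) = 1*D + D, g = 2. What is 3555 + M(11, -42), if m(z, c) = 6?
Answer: 3555 + √15 ≈ 3558.9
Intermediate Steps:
f(P, D) = 2*D (f(P, D) = D + D = 2*D)
M(H, K) = √(4 + H) (M(H, K) = √(H + 2*2) = √(H + 4) = √(4 + H))
3555 + M(11, -42) = 3555 + √(4 + 11) = 3555 + √15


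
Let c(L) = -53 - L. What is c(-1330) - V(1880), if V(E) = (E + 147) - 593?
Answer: -157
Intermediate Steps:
V(E) = -446 + E (V(E) = (147 + E) - 593 = -446 + E)
c(-1330) - V(1880) = (-53 - 1*(-1330)) - (-446 + 1880) = (-53 + 1330) - 1*1434 = 1277 - 1434 = -157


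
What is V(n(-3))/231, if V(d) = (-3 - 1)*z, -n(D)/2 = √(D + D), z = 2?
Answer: -8/231 ≈ -0.034632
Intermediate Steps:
n(D) = -2*√2*√D (n(D) = -2*√(D + D) = -2*√2*√D)
V(d) = -8 (V(d) = (-3 - 1)*2 = -4*2 = -8)
V(n(-3))/231 = -8/231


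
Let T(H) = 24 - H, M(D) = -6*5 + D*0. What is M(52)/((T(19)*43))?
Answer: -6/43 ≈ -0.13953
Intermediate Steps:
M(D) = -30 (M(D) = -30 + 0 = -30)
M(52)/((T(19)*43)) = -30*1/(43*(24 - 1*19)) = -30*1/(43*(24 - 19)) = -30/(5*43) = -30/215 = -30*1/215 = -6/43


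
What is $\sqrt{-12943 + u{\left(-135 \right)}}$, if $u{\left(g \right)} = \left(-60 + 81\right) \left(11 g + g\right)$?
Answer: $i \sqrt{46963} \approx 216.71 i$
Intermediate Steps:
$u{\left(g \right)} = 252 g$ ($u{\left(g \right)} = 21 \cdot 12 g = 252 g$)
$\sqrt{-12943 + u{\left(-135 \right)}} = \sqrt{-12943 + 252 \left(-135\right)} = \sqrt{-12943 - 34020} = \sqrt{-46963} = i \sqrt{46963}$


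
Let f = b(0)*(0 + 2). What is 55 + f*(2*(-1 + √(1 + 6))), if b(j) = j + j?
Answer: 55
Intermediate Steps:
b(j) = 2*j
f = 0 (f = (2*0)*(0 + 2) = 0*2 = 0)
55 + f*(2*(-1 + √(1 + 6))) = 55 + 0*(2*(-1 + √(1 + 6))) = 55 + 0*(2*(-1 + √7)) = 55 + 0*(-2 + 2*√7) = 55 + 0 = 55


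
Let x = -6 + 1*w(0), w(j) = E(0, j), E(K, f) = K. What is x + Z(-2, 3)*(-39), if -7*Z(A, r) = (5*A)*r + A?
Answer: -1290/7 ≈ -184.29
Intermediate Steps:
w(j) = 0
Z(A, r) = -A/7 - 5*A*r/7 (Z(A, r) = -((5*A)*r + A)/7 = -(5*A*r + A)/7 = -(A + 5*A*r)/7 = -A/7 - 5*A*r/7)
x = -6 (x = -6 + 1*0 = -6 + 0 = -6)
x + Z(-2, 3)*(-39) = -6 - ⅐*(-2)*(1 + 5*3)*(-39) = -6 - ⅐*(-2)*(1 + 15)*(-39) = -6 - ⅐*(-2)*16*(-39) = -6 + (32/7)*(-39) = -6 - 1248/7 = -1290/7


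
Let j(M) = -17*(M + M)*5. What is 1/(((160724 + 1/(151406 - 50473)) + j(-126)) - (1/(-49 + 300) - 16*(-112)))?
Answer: 25334183/4569070471734 ≈ 5.5447e-6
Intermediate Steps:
j(M) = -170*M (j(M) = -34*M*5 = -170*M)
1/(((160724 + 1/(151406 - 50473)) + j(-126)) - (1/(-49 + 300) - 16*(-112))) = 1/(((160724 + 1/(151406 - 50473)) - 170*(-126)) - (1/(-49 + 300) - 16*(-112))) = 1/(((160724 + 1/100933) + 21420) - (1/251 + 1792)) = 1/((16222355493/100933 + 21420) - 1*449793/251) = 1/(18384340353/100933 - 449793/251) = 1/(4569070471734/25334183) = 25334183/4569070471734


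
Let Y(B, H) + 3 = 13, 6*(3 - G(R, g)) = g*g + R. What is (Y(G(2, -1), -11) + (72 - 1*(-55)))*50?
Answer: 6850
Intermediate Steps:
G(R, g) = 3 - R/6 - g²/6 (G(R, g) = 3 - (g*g + R)/6 = 3 - (g² + R)/6 = 3 - (R + g²)/6 = 3 + (-R/6 - g²/6) = 3 - R/6 - g²/6)
Y(B, H) = 10 (Y(B, H) = -3 + 13 = 10)
(Y(G(2, -1), -11) + (72 - 1*(-55)))*50 = (10 + (72 - 1*(-55)))*50 = (10 + (72 + 55))*50 = (10 + 127)*50 = 137*50 = 6850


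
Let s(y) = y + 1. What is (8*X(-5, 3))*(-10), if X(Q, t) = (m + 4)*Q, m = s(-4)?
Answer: 400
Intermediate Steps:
s(y) = 1 + y
m = -3 (m = 1 - 4 = -3)
X(Q, t) = Q (X(Q, t) = (-3 + 4)*Q = 1*Q = Q)
(8*X(-5, 3))*(-10) = (8*(-5))*(-10) = -40*(-10) = 400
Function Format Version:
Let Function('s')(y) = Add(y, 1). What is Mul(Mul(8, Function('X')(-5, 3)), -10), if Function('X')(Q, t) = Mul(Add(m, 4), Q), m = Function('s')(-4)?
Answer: 400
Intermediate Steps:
Function('s')(y) = Add(1, y)
m = -3 (m = Add(1, -4) = -3)
Function('X')(Q, t) = Q (Function('X')(Q, t) = Mul(Add(-3, 4), Q) = Mul(1, Q) = Q)
Mul(Mul(8, Function('X')(-5, 3)), -10) = Mul(Mul(8, -5), -10) = Mul(-40, -10) = 400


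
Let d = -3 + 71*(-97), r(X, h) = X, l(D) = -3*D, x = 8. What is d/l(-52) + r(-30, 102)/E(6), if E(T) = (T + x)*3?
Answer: -1885/42 ≈ -44.881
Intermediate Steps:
d = -6890 (d = -3 - 6887 = -6890)
E(T) = 24 + 3*T (E(T) = (T + 8)*3 = (8 + T)*3 = 24 + 3*T)
d/l(-52) + r(-30, 102)/E(6) = -6890/((-3*(-52))) - 30/(24 + 3*6) = -6890/156 - 30/(24 + 18) = -6890*1/156 - 30/42 = -265/6 - 30*1/42 = -265/6 - 5/7 = -1885/42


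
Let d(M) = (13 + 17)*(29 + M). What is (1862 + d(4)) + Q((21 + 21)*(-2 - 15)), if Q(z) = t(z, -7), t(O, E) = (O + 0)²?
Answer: 512648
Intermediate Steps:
t(O, E) = O²
d(M) = 870 + 30*M (d(M) = 30*(29 + M) = 870 + 30*M)
Q(z) = z²
(1862 + d(4)) + Q((21 + 21)*(-2 - 15)) = (1862 + (870 + 30*4)) + ((21 + 21)*(-2 - 15))² = (1862 + (870 + 120)) + (42*(-17))² = (1862 + 990) + (-714)² = 2852 + 509796 = 512648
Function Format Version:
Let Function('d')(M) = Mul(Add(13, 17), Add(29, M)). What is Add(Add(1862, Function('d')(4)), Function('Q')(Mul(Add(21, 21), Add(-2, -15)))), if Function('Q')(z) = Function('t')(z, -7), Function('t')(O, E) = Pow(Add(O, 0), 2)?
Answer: 512648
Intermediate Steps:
Function('t')(O, E) = Pow(O, 2)
Function('d')(M) = Add(870, Mul(30, M)) (Function('d')(M) = Mul(30, Add(29, M)) = Add(870, Mul(30, M)))
Function('Q')(z) = Pow(z, 2)
Add(Add(1862, Function('d')(4)), Function('Q')(Mul(Add(21, 21), Add(-2, -15)))) = Add(Add(1862, Add(870, Mul(30, 4))), Pow(Mul(Add(21, 21), Add(-2, -15)), 2)) = Add(Add(1862, Add(870, 120)), Pow(Mul(42, -17), 2)) = Add(Add(1862, 990), Pow(-714, 2)) = Add(2852, 509796) = 512648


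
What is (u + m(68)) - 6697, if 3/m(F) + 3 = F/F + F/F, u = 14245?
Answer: 7545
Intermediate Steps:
m(F) = -3 (m(F) = 3/(-3 + (F/F + F/F)) = 3/(-3 + (1 + 1)) = 3/(-3 + 2) = 3/(-1) = 3*(-1) = -3)
(u + m(68)) - 6697 = (14245 - 3) - 6697 = 14242 - 6697 = 7545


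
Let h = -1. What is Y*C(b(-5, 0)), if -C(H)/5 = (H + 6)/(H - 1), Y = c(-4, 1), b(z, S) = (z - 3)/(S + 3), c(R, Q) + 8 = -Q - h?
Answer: -400/11 ≈ -36.364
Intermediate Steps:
c(R, Q) = -7 - Q (c(R, Q) = -8 + (-Q - 1*(-1)) = -8 + (-Q + 1) = -8 + (1 - Q) = -7 - Q)
b(z, S) = (-3 + z)/(3 + S)
Y = -8 (Y = -7 - 1*1 = -7 - 1 = -8)
C(H) = -5*(6 + H)/(-1 + H) (C(H) = -5*(H + 6)/(H - 1) = -5*(6 + H)/(-1 + H))
Y*C(b(-5, 0)) = -40*(-6 - (-3 - 5)/(3 + 0))/(-1 + (-3 - 5)/(3 + 0)) = -40*(-6 - (-8)/3)/(-1 - 8/3) = -40*(-6 - (-8)/3)/(-1 + (⅓)*(-8)) = -40*(-6 - 1*(-8/3))/(-1 - 8/3) = -40*(-6 + 8/3)/(-11/3) = -40*(-3)*(-10)/(11*3) = -8*50/11 = -400/11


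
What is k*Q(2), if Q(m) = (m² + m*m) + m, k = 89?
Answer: 890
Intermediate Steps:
Q(m) = m + 2*m² (Q(m) = (m² + m²) + m = 2*m² + m = m + 2*m²)
k*Q(2) = 89*(2*(1 + 2*2)) = 89*(2*(1 + 4)) = 89*(2*5) = 89*10 = 890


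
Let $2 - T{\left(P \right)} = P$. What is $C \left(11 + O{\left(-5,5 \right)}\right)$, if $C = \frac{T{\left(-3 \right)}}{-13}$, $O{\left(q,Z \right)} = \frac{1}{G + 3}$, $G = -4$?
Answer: $- \frac{50}{13} \approx -3.8462$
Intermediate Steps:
$T{\left(P \right)} = 2 - P$
$O{\left(q,Z \right)} = -1$ ($O{\left(q,Z \right)} = \frac{1}{-4 + 3} = \frac{1}{-1} = -1$)
$C = - \frac{5}{13}$ ($C = \frac{2 - -3}{-13} = \left(2 + 3\right) \left(- \frac{1}{13}\right) = 5 \left(- \frac{1}{13}\right) = - \frac{5}{13} \approx -0.38462$)
$C \left(11 + O{\left(-5,5 \right)}\right) = - \frac{5 \left(11 - 1\right)}{13} = \left(- \frac{5}{13}\right) 10 = - \frac{50}{13}$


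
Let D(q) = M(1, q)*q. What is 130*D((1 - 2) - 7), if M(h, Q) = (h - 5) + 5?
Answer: -1040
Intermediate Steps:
M(h, Q) = h (M(h, Q) = (-5 + h) + 5 = h)
D(q) = q (D(q) = 1*q = q)
130*D((1 - 2) - 7) = 130*((1 - 2) - 7) = 130*(-1 - 7) = 130*(-8) = -1040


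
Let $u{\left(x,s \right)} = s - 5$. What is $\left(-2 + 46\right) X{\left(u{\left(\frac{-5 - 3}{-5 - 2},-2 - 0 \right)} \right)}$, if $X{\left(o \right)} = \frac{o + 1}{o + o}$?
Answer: $\frac{132}{7} \approx 18.857$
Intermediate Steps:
$u{\left(x,s \right)} = -5 + s$
$X{\left(o \right)} = \frac{1 + o}{2 o}$
$\left(-2 + 46\right) X{\left(u{\left(\frac{-5 - 3}{-5 - 2},-2 - 0 \right)} \right)} = \left(-2 + 46\right) \frac{1 - 7}{2 \left(-5 - 2\right)} = 44 \frac{1 + \left(-5 + \left(-2 + 0\right)\right)}{2 \left(-5 + \left(-2 + 0\right)\right)} = 44 \frac{1 - 7}{2 \left(-5 - 2\right)} = 44 \frac{1 - 7}{2 \left(-7\right)} = 44 \cdot \frac{1}{2} \left(- \frac{1}{7}\right) \left(-6\right) = 44 \cdot \frac{3}{7} = \frac{132}{7}$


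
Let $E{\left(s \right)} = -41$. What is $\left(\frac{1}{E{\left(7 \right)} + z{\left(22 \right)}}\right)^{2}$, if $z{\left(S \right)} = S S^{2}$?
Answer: $\frac{1}{112508449} \approx 8.8882 \cdot 10^{-9}$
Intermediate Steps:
$z{\left(S \right)} = S^{3}$
$\left(\frac{1}{E{\left(7 \right)} + z{\left(22 \right)}}\right)^{2} = \left(\frac{1}{-41 + 22^{3}}\right)^{2} = \left(\frac{1}{-41 + 10648}\right)^{2} = \left(\frac{1}{10607}\right)^{2} = \frac{1}{112508449}$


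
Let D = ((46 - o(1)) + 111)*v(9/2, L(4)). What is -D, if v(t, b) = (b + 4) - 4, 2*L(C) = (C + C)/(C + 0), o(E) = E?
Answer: -156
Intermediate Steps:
L(C) = 1 (L(C) = ((C + C)/(C + 0))/2 = ((2*C)/C)/2 = (½)*2 = 1)
v(t, b) = b (v(t, b) = (4 + b) - 4 = b)
D = 156 (D = ((46 - 1*1) + 111)*1 = ((46 - 1) + 111)*1 = (45 + 111)*1 = 156*1 = 156)
-D = -1*156 = -156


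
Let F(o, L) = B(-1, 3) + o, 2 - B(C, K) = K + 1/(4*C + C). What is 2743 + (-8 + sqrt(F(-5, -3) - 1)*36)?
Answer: 2735 + 36*I*sqrt(170)/5 ≈ 2735.0 + 93.876*I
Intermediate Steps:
B(C, K) = 2 - K - 1/(5*C) (B(C, K) = 2 - (K + 1/(4*C + C)) = 2 - (K + 1/(5*C)) = 2 + (-K - 1/(5*C)) = 2 - K - 1/(5*C))
F(o, L) = -4/5 + o (F(o, L) = (2 - 1*3 - 1/5/(-1)) + o = (2 - 3 - 1/5*(-1)) + o = (2 - 3 + 1/5) + o = -4/5 + o)
2743 + (-8 + sqrt(F(-5, -3) - 1)*36) = 2743 + (-8 + sqrt((-4/5 - 5) - 1)*36) = 2743 + (-8 + sqrt(-29/5 - 1)*36) = 2743 + (-8 + sqrt(-34/5)*36) = 2743 + (-8 + (I*sqrt(170)/5)*36) = 2743 + (-8 + 36*I*sqrt(170)/5) = 2735 + 36*I*sqrt(170)/5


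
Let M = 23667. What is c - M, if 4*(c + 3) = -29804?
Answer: -31121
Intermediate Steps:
c = -7454 (c = -3 + (¼)*(-29804) = -3 - 7451 = -7454)
c - M = -7454 - 1*23667 = -7454 - 23667 = -31121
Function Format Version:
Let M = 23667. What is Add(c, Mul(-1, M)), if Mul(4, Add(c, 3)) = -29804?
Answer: -31121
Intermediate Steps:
c = -7454 (c = Add(-3, Mul(Rational(1, 4), -29804)) = Add(-3, -7451) = -7454)
Add(c, Mul(-1, M)) = Add(-7454, Mul(-1, 23667)) = Add(-7454, -23667) = -31121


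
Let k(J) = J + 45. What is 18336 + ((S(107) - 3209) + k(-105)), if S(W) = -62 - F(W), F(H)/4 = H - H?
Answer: 15005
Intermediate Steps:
F(H) = 0 (F(H) = 4*(H - H) = 4*0 = 0)
S(W) = -62 (S(W) = -62 - 1*0 = -62 + 0 = -62)
k(J) = 45 + J
18336 + ((S(107) - 3209) + k(-105)) = 18336 + ((-62 - 3209) + (45 - 105)) = 18336 + (-3271 - 60) = 18336 - 3331 = 15005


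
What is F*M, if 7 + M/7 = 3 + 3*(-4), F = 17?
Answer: -1904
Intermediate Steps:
M = -112 (M = -49 + 7*(3 + 3*(-4)) = -49 + 7*(3 - 12) = -49 + 7*(-9) = -49 - 63 = -112)
F*M = 17*(-112) = -1904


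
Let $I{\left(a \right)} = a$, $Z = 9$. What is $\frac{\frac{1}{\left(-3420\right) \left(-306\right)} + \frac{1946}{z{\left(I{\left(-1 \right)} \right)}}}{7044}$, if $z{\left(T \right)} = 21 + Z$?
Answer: $\frac{13576853}{1474337376} \approx 0.0092088$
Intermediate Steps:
$z{\left(T \right)} = 30$ ($z{\left(T \right)} = 21 + 9 = 30$)
$\frac{\frac{1}{\left(-3420\right) \left(-306\right)} + \frac{1946}{z{\left(I{\left(-1 \right)} \right)}}}{7044} = \frac{\frac{1}{\left(-3420\right) \left(-306\right)} + \frac{1946}{30}}{7044} = \left(\left(- \frac{1}{3420}\right) \left(- \frac{1}{306}\right) + 1946 \cdot \frac{1}{30}\right) \frac{1}{7044} = \left(\frac{1}{1046520} + \frac{973}{15}\right) \frac{1}{7044} = \frac{13576853}{209304} \cdot \frac{1}{7044} = \frac{13576853}{1474337376}$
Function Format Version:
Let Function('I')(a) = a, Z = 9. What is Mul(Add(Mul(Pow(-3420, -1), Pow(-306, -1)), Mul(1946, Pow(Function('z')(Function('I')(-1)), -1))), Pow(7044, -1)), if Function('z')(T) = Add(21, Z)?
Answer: Rational(13576853, 1474337376) ≈ 0.0092088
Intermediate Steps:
Function('z')(T) = 30 (Function('z')(T) = Add(21, 9) = 30)
Mul(Add(Mul(Pow(-3420, -1), Pow(-306, -1)), Mul(1946, Pow(Function('z')(Function('I')(-1)), -1))), Pow(7044, -1)) = Mul(Add(Mul(Pow(-3420, -1), Pow(-306, -1)), Mul(1946, Pow(30, -1))), Pow(7044, -1)) = Mul(Add(Mul(Rational(-1, 3420), Rational(-1, 306)), Mul(1946, Rational(1, 30))), Rational(1, 7044)) = Mul(Add(Rational(1, 1046520), Rational(973, 15)), Rational(1, 7044)) = Mul(Rational(13576853, 209304), Rational(1, 7044)) = Rational(13576853, 1474337376)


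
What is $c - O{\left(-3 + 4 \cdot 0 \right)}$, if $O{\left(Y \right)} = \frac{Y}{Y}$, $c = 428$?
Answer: $427$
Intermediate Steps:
$O{\left(Y \right)} = 1$
$c - O{\left(-3 + 4 \cdot 0 \right)} = 428 - 1 = 427$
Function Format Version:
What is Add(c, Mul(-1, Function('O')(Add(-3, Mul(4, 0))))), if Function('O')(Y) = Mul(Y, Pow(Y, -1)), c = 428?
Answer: 427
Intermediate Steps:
Function('O')(Y) = 1
Add(c, Mul(-1, Function('O')(Add(-3, Mul(4, 0))))) = Add(428, Mul(-1, 1)) = Add(428, -1) = 427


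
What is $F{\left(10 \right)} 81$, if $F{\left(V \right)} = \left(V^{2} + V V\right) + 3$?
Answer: $16443$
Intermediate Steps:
$F{\left(V \right)} = 3 + 2 V^{2}$ ($F{\left(V \right)} = \left(V^{2} + V^{2}\right) + 3 = 2 V^{2} + 3 = 3 + 2 V^{2}$)
$F{\left(10 \right)} 81 = \left(3 + 2 \cdot 10^{2}\right) 81 = \left(3 + 2 \cdot 100\right) 81 = \left(3 + 200\right) 81 = 203 \cdot 81 = 16443$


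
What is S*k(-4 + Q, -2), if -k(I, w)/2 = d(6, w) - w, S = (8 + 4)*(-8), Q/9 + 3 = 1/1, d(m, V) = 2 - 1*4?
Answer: 0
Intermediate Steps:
d(m, V) = -2 (d(m, V) = 2 - 4 = -2)
Q = -18 (Q = -27 + 9/1 = -27 + 9*1 = -27 + 9 = -18)
S = -96 (S = 12*(-8) = -96)
k(I, w) = 4 + 2*w (k(I, w) = -2*(-2 - w) = 4 + 2*w)
S*k(-4 + Q, -2) = -96*(4 + 2*(-2)) = -96*(4 - 4) = -96*0 = 0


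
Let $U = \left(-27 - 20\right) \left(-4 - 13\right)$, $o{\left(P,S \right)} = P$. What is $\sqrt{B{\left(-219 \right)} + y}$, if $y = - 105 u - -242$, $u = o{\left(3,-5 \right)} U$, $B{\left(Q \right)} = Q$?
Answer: $i \sqrt{251662} \approx 501.66 i$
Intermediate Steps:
$U = 799$ ($U = \left(-47\right) \left(-17\right) = 799$)
$u = 2397$ ($u = 3 \cdot 799 = 2397$)
$y = -251443$ ($y = \left(-105\right) 2397 - -242 = -251685 + 242 = -251443$)
$\sqrt{B{\left(-219 \right)} + y} = \sqrt{-219 - 251443} = \sqrt{-251662} = i \sqrt{251662}$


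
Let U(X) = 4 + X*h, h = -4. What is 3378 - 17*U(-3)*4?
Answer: 2290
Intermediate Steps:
U(X) = 4 - 4*X (U(X) = 4 + X*(-4) = 4 - 4*X)
3378 - 17*U(-3)*4 = 3378 - 17*(4 - 4*(-3))*4 = 3378 - 17*(4 + 12)*4 = 3378 - 17*16*4 = 3378 - 272*4 = 3378 - 1*1088 = 3378 - 1088 = 2290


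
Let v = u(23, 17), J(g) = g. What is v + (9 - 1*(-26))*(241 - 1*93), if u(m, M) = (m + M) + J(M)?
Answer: 5237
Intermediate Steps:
u(m, M) = m + 2*M (u(m, M) = (m + M) + M = (M + m) + M = m + 2*M)
v = 57 (v = 23 + 2*17 = 23 + 34 = 57)
v + (9 - 1*(-26))*(241 - 1*93) = 57 + (9 - 1*(-26))*(241 - 1*93) = 57 + (9 + 26)*(241 - 93) = 57 + 35*148 = 57 + 5180 = 5237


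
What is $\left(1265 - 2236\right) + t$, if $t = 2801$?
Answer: $1830$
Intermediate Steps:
$\left(1265 - 2236\right) + t = \left(1265 - 2236\right) + 2801 = -971 + 2801 = 1830$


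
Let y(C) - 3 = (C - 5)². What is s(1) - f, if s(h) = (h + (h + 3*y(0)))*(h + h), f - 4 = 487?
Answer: -319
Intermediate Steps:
f = 491 (f = 4 + 487 = 491)
y(C) = 3 + (-5 + C)² (y(C) = 3 + (C - 5)² = 3 + (-5 + C)²)
s(h) = 2*h*(84 + 2*h) (s(h) = (h + (h + 3*(3 + (-5 + 0)²)))*(h + h) = (h + (h + 3*(3 + (-5)²)))*(2*h) = (h + (h + 3*(3 + 25)))*(2*h) = (h + (h + 3*28))*(2*h) = (h + (h + 84))*(2*h) = (h + (84 + h))*(2*h) = (84 + 2*h)*(2*h) = 2*h*(84 + 2*h))
s(1) - f = 4*1*(42 + 1) - 1*491 = 4*1*43 - 491 = 172 - 491 = -319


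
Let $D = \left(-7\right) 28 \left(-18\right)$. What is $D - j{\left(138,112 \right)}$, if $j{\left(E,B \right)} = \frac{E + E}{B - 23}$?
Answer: $\frac{313716}{89} \approx 3524.9$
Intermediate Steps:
$j{\left(E,B \right)} = \frac{2 E}{-23 + B}$ ($j{\left(E,B \right)} = \frac{2 E}{B - 23} = \frac{2 E}{-23 + B}$)
$D = 3528$ ($D = \left(-196\right) \left(-18\right) = 3528$)
$D - j{\left(138,112 \right)} = 3528 - 2 \cdot 138 \frac{1}{-23 + 112} = 3528 - 2 \cdot 138 \cdot \frac{1}{89} = 3528 - \frac{276}{89} = \frac{313716}{89}$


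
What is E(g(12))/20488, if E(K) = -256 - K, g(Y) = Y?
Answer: -67/5122 ≈ -0.013081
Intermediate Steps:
E(g(12))/20488 = (-256 - 1*12)/20488 = (-256 - 12)*(1/20488) = -268*1/20488 = -67/5122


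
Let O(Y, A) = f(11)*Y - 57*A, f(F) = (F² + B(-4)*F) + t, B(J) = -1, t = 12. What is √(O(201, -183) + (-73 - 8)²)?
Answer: √41514 ≈ 203.75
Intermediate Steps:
f(F) = 12 + F² - F (f(F) = (F² - F) + 12 = 12 + F² - F)
O(Y, A) = -57*A + 122*Y (O(Y, A) = (12 + 11² - 1*11)*Y - 57*A = (12 + 121 - 11)*Y - 57*A = 122*Y - 57*A = -57*A + 122*Y)
√(O(201, -183) + (-73 - 8)²) = √((-57*(-183) + 122*201) + (-73 - 8)²) = √((10431 + 24522) + (-81)²) = √(34953 + 6561) = √41514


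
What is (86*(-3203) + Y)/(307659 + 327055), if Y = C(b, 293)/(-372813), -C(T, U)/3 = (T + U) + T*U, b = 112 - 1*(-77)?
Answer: -34231385259/78876543494 ≈ -0.43399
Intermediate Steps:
b = 189 (b = 112 + 77 = 189)
C(T, U) = -3*T - 3*U - 3*T*U (C(T, U) = -3*((T + U) + T*U) = -3*(T + U + T*U) = -3*T - 3*U - 3*T*U)
Y = 55859/124271 (Y = (-3*189 - 3*293 - 3*189*293)/(-372813) = (-567 - 879 - 166131)*(-1/372813) = -167577*(-1/372813) = 55859/124271 ≈ 0.44949)
(86*(-3203) + Y)/(307659 + 327055) = (86*(-3203) + 55859/124271)/(307659 + 327055) = (-275458 + 55859/124271)/634714 = -34231385259/124271*1/634714 = -34231385259/78876543494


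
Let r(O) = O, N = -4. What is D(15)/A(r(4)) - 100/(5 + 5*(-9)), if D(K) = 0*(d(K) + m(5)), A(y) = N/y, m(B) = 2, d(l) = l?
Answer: 5/2 ≈ 2.5000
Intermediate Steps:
A(y) = -4/y
D(K) = 0 (D(K) = 0*(K + 2) = 0*(2 + K) = 0)
D(15)/A(r(4)) - 100/(5 + 5*(-9)) = 0/((-4/4)) - 100/(5 + 5*(-9)) = 0/((-4*¼)) - 100/(5 - 45) = 0/(-1) - 100/(-40) = 0*(-1) - 100*(-1/40) = 0 + 5/2 = 5/2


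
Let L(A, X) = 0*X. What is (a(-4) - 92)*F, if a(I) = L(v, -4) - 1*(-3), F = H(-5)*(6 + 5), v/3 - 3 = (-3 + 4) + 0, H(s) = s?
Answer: 4895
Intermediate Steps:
v = 12 (v = 9 + 3*((-3 + 4) + 0) = 9 + 3*(1 + 0) = 9 + 3*1 = 9 + 3 = 12)
F = -55 (F = -5*(6 + 5) = -5*11 = -55)
L(A, X) = 0
a(I) = 3 (a(I) = 0 - 1*(-3) = 0 + 3 = 3)
(a(-4) - 92)*F = (3 - 92)*(-55) = -89*(-55) = 4895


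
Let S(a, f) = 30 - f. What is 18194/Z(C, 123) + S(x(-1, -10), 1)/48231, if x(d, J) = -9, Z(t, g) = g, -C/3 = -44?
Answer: 292506127/1977471 ≈ 147.92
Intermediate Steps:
C = 132 (C = -3*(-44) = 132)
18194/Z(C, 123) + S(x(-1, -10), 1)/48231 = 18194/123 + (30 - 1*1)/48231 = 18194*(1/123) + (30 - 1)*(1/48231) = 18194/123 + 29*(1/48231) = 18194/123 + 29/48231 = 292506127/1977471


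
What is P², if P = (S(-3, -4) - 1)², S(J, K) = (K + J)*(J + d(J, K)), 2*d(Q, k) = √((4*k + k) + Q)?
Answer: (40 - 7*I*√23)⁴/16 ≈ -4.3682e+5 - 1.5879e+5*I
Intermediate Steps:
d(Q, k) = √(Q + 5*k)/2 (d(Q, k) = √((4*k + k) + Q)/2 = √(5*k + Q)/2 = √(Q + 5*k)/2)
S(J, K) = (J + K)*(J + √(J + 5*K)/2) (S(J, K) = (K + J)*(J + √(J + 5*K)/2) = (J + K)*(J + √(J + 5*K)/2))
P = (20 - 7*I*√23/2)² (P = (((-3)² - 3*(-4) + (½)*(-3)*√(-3 + 5*(-4)) + (½)*(-4)*√(-3 + 5*(-4))) - 1)² = ((9 + 12 + (½)*(-3)*√(-3 - 20) + (½)*(-4)*√(-3 - 20)) - 1)² = ((9 + 12 + (½)*(-3)*√(-23) + (½)*(-4)*√(-23)) - 1)² = ((9 + 12 + (½)*(-3)*(I*√23) + (½)*(-4)*(I*√23)) - 1)² = ((9 + 12 - 3*I*√23/2 - 2*I*√23) - 1)² = ((21 - 7*I*√23/2) - 1)² = (20 - 7*I*√23/2)² ≈ 118.25 - 671.42*I)
P² = (473/4 - 140*I*√23)²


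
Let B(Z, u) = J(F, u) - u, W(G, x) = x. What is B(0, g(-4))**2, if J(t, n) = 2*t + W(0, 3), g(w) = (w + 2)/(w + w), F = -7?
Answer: 2025/16 ≈ 126.56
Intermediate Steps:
g(w) = (2 + w)/(2*w) (g(w) = (2 + w)/((2*w)) = (2 + w)*(1/(2*w)) = (2 + w)/(2*w))
J(t, n) = 3 + 2*t (J(t, n) = 2*t + 3 = 3 + 2*t)
B(Z, u) = -11 - u (B(Z, u) = (3 + 2*(-7)) - u = (3 - 14) - u = -11 - u)
B(0, g(-4))**2 = (-11 - (2 - 4)/(2*(-4)))**2 = (-11 - (-1)*(-2)/(2*4))**2 = (-11 - 1*1/4)**2 = (-11 - 1/4)**2 = (-45/4)**2 = 2025/16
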